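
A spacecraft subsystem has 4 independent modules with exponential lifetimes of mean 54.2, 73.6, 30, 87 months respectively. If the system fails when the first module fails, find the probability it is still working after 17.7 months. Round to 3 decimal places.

0.257

The first failure time is exponential with rate Σλ_i = 1/54.2 + 1/73.6 + 1/30 + 1/87 = 0.0768647 per month.
P(min > 17.7) = e^(−0.0768647·17.7) = e^(−1.3605) ≈ 0.257.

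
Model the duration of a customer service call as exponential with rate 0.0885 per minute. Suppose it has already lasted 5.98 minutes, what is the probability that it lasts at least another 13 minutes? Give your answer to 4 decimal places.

0.3165

By the memoryless property, P(X > 5.98+13 | X > 5.98) = P(X > 13).
P(X > 13) = e^(−1.1505) ≈ 0.3165.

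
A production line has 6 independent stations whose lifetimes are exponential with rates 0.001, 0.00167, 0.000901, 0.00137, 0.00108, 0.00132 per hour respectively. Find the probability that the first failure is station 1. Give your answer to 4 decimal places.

0.1362

The time to first failure is exponential with rate Σλ = 0.001 + 0.00167 + 0.000901 + 0.00137 + 0.00108 + 0.00132 = 0.007341.
P(station 1 first) = λ_1/Σλ = 0.001/0.007341 ≈ 0.1362.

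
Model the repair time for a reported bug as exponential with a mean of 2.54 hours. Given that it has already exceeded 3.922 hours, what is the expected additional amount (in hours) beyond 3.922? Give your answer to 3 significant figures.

The rate is λ = 1/2.54 = 0.393701 per hour.
By memorylessness, the remaining amount past any threshold is again Exp(λ) with mean 1/λ = 2.54 hours.

2.54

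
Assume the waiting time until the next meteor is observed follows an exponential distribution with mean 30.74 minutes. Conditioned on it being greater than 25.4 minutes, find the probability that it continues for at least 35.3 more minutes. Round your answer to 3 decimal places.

0.317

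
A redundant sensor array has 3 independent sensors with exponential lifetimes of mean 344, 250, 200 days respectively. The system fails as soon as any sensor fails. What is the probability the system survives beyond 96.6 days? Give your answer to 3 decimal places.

0.317

The first failure time is exponential with rate Σλ_i = 1/344 + 1/250 + 1/200 = 0.011907 per day.
P(min > 96.6) = e^(−0.011907·96.6) = e^(−1.1502) ≈ 0.317.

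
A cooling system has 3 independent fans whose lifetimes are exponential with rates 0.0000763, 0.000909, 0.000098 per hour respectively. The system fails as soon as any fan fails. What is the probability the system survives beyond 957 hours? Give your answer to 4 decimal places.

0.3546

The time to first failure is exponential with rate Σλ = 0.0000763 + 0.000909 + 0.000098 = 0.0010833.
P(min > 957) = e^(−0.0010833·957) = e^(−1.0367) ≈ 0.3546.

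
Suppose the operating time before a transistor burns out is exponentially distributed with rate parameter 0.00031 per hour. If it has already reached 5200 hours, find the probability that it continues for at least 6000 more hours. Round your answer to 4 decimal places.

The exponential is memoryless, so the remaining time is again Exp(λ): the condition X > 5200 is irrelevant.
P(X > 6000) = e^(−1.86) ≈ 0.1557.

0.1557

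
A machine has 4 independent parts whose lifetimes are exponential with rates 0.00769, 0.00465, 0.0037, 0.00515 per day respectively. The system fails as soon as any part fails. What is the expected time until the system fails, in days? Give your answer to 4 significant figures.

The time to first failure is exponential with rate Σλ = 0.00769 + 0.00465 + 0.0037 + 0.00515 = 0.02119.
E[min] = 1/Σλ = 1/0.02119 = 47.1921 days.

47.19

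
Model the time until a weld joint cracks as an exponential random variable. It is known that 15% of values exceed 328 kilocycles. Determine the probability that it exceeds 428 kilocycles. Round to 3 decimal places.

0.084

e^(−λ·328) = 0.15 ⇒ λ = −ln(0.15)/328 = 0.0057839.
P(X > 428) = e^(−0.0057839·428) = e^(−2.4755) ≈ 0.084.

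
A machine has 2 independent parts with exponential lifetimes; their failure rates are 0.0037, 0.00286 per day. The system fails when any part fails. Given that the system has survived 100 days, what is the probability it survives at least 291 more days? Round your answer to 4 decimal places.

0.1482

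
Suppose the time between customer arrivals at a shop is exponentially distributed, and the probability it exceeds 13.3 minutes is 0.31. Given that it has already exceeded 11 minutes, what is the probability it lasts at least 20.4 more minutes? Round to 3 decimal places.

From e^(−λ·13.3) = 0.31, λ = −ln(0.31)/13.3 = 0.0880589.
Memoryless: P(X > 11+20.4 | X > 11) = P(X > 20.4) = e^(−0.0880589·20.4) ≈ 0.166.

0.166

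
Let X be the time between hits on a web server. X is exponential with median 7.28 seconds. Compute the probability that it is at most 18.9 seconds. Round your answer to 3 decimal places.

0.835

For an exponential, median = ln(2)/λ, so λ = ln 2 / 7.28 = 0.0952125 per second.
P(X ≤ 18.9) = 1 − e^(−λ·18.9) = 1 − e^(−1.7995) ≈ 0.835.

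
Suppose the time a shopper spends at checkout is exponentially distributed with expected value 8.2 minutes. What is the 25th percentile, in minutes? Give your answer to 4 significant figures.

The rate is λ = 1/8.2 = 0.121951 per minute.
Set 1 − e^(−λt) = 0.25, so t = −ln(0.75)/λ = 0.28768/0.121951 ≈ 2.35899 minutes.

2.359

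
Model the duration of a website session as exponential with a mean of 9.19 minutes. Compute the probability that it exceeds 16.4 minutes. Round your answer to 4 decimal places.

The rate is λ = 1/9.19 = 0.108814 per minute.
P(X > 16.4) = e^(−λ·16.4) = e^(−1.7845) ≈ 0.1679.

0.1679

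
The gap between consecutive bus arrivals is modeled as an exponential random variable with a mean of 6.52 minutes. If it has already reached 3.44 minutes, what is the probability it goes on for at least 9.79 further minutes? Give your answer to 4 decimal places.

0.2228

The rate is λ = 1/6.52 = 0.153374 per minute.
The exponential is memoryless, so the remaining time is again Exp(λ): the condition X > 3.44 is irrelevant.
P(X > 9.79) = e^(−1.5015) ≈ 0.2228.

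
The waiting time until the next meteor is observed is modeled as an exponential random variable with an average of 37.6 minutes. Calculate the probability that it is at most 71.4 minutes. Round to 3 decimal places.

0.850

The rate is λ = 1/37.6 = 0.0265957 per minute.
P(X ≤ 71.4) = 1 − e^(−λ·71.4) = 1 − e^(−1.8989) ≈ 0.850.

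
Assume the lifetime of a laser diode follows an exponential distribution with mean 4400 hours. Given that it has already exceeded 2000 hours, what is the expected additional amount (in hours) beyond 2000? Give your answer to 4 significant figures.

4400

The rate is λ = 1/4400 = 0.000227273 per hour.
By memorylessness, the remaining amount past any threshold is again Exp(λ) with mean 1/λ = 4400 hours.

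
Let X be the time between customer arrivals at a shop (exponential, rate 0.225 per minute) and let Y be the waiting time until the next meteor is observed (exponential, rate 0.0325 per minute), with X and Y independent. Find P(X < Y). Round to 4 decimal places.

0.8738

λ_1 = 0.225, λ_2 = 0.0325.
For independent exponentials, P(X < Y) = λ_1/(λ_1+λ_2) = 0.225/0.2575 ≈ 0.8738.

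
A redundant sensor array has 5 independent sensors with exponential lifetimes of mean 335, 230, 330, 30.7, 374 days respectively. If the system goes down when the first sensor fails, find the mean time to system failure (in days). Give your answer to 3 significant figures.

The first failure time is exponential with rate Σλ_i = 1/335 + 1/230 + 1/330 + 1/30.7 + 1/374 = 0.0456103 per day.
E[min] = 1/Σλ = 1/0.0456103 = 21.9249 days.

21.9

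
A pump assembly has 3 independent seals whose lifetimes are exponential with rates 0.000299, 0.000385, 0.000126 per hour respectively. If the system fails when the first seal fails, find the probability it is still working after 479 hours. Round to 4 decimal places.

0.6784

The time to first failure is exponential with rate Σλ = 0.000299 + 0.000385 + 0.000126 = 0.00081.
P(min > 479) = e^(−0.00081·479) = e^(−0.38799) ≈ 0.6784.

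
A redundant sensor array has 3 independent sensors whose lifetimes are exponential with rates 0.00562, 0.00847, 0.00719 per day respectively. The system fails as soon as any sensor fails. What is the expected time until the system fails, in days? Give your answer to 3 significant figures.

47.0

The time to first failure is exponential with rate Σλ = 0.00562 + 0.00847 + 0.00719 = 0.02128.
E[min] = 1/Σλ = 1/0.02128 = 46.9925 days.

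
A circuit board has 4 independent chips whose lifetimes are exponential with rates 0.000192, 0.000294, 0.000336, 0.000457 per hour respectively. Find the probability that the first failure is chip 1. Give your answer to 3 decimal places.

The time to first failure is exponential with rate Σλ = 0.000192 + 0.000294 + 0.000336 + 0.000457 = 0.001279.
P(chip 1 first) = λ_1/Σλ = 0.000192/0.001279 ≈ 0.150.

0.150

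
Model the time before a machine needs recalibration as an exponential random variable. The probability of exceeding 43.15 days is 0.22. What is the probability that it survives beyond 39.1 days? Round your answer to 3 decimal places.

e^(−λ·43.15) = 0.22 ⇒ λ = −ln(0.22)/43.15 = 0.0350899.
P(X > 39.1) = e^(−0.0350899·39.1) = e^(−1.372) ≈ 0.254.

0.254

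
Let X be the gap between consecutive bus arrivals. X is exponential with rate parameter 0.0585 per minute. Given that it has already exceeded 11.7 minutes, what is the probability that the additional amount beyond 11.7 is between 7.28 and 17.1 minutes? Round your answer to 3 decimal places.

0.285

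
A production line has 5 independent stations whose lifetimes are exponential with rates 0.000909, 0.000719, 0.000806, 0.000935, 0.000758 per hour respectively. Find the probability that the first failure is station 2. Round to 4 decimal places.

0.1742

The time to first failure is exponential with rate Σλ = 0.000909 + 0.000719 + 0.000806 + 0.000935 + 0.000758 = 0.004127.
P(station 2 first) = λ_2/Σλ = 0.000719/0.004127 ≈ 0.1742.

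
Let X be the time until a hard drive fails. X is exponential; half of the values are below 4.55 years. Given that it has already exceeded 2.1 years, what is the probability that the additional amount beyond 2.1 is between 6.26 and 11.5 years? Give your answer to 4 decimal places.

For an exponential, median = ln(2)/λ, so λ = ln 2 / 4.55 = 0.15234 per year.
Memoryless: the residual past 2.1 is again Exp(λ).
P(6.26 < residual < 11.5) = e^(−λ·6.26) − e^(−λ·11.5) = 0.38533 − 0.17344 ≈ 0.2119.

0.2119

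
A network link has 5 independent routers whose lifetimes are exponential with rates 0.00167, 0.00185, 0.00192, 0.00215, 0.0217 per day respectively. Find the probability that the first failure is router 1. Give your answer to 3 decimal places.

0.057

The time to first failure is exponential with rate Σλ = 0.00167 + 0.00185 + 0.00192 + 0.00215 + 0.0217 = 0.02929.
P(router 1 first) = λ_1/Σλ = 0.00167/0.02929 ≈ 0.057.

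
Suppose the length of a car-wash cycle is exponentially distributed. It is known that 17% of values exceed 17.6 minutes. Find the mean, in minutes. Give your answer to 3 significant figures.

e^(−λ·17.6) = 0.17 ⇒ λ = −ln(0.17)/17.6 = 0.100679.
Mean = 1/λ = 9.93252 minutes.

9.93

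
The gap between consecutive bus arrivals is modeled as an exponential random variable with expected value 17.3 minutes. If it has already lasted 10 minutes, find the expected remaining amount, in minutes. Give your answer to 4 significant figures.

The rate is λ = 1/17.3 = 0.0578035 per minute.
By memorylessness, the remaining amount past any threshold is again Exp(λ) with mean 1/λ = 17.3 minutes.

17.30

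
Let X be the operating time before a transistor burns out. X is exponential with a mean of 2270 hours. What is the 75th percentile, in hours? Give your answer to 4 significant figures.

3147

The rate is λ = 1/2270 = 0.000440529 per hour.
Set 1 − e^(−λt) = 0.75, so t = −ln(0.25)/λ = 1.3863/0.000440529 ≈ 3146.89 hours.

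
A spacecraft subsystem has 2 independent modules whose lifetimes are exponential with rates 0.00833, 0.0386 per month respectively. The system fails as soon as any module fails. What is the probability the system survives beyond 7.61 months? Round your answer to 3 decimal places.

0.700

The time to first failure is exponential with rate Σλ = 0.00833 + 0.0386 = 0.04693.
P(min > 7.61) = e^(−0.04693·7.61) = e^(−0.35714) ≈ 0.700.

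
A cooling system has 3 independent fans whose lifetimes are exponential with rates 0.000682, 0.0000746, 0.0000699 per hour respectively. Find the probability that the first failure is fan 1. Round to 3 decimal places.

0.825

The time to first failure is exponential with rate Σλ = 0.000682 + 0.0000746 + 0.0000699 = 0.0008265.
P(fan 1 first) = λ_1/Σλ = 0.000682/0.0008265 ≈ 0.825.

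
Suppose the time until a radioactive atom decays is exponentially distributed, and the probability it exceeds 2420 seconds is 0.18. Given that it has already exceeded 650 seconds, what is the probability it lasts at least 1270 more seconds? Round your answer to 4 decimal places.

From e^(−λ·2420) = 0.18, λ = −ln(0.18)/2420 = 0.000708594.
Memoryless: P(X > 650+1270 | X > 650) = P(X > 1270) = e^(−0.000708594·1270) ≈ 0.4066.

0.4066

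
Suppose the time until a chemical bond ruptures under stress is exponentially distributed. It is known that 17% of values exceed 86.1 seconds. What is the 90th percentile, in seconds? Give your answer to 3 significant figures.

e^(−λ·86.1) = 0.17 ⇒ λ = −ln(0.17)/86.1 = 0.0205802.
90th percentile: 1 − e^(−λt) = 0.9, t = −ln(0.1)/λ = 111.883 seconds.

112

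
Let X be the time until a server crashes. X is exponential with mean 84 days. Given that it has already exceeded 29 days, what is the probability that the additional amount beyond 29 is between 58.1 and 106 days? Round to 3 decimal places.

The rate is λ = 1/84 = 0.0119048 per day.
Memoryless: the residual past 29 is again Exp(λ).
P(58.1 < residual < 106) = e^(−λ·58.1) − e^(−λ·106) = 0.50074 − 0.28311 ≈ 0.218.

0.218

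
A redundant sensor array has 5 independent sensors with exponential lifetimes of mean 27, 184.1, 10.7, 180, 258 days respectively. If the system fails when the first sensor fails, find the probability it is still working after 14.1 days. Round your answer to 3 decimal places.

0.129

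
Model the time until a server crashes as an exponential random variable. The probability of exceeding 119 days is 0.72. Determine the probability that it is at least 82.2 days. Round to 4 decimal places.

e^(−λ·119) = 0.72 ⇒ λ = −ln(0.72)/119 = 0.00276054.
P(X > 82.2) = e^(−0.00276054·82.2) = e^(−0.22692) ≈ 0.7970.

0.7970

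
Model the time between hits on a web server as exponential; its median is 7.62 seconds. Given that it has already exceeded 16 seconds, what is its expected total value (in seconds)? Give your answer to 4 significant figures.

26.99

For an exponential, median = ln(2)/λ, so λ = ln 2 / 7.62 = 0.0909642 per second.
By memorylessness, E[X | X > 16] = 16 + 1/λ = 16 + 10.9933 = 26.9933 seconds.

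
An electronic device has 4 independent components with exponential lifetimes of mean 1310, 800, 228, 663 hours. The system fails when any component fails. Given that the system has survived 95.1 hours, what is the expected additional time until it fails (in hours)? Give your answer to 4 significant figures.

126.5

First-failure rate Σλ = 1/1310 + 1/800 + 1/228 + 1/663 = 0.00790762.
By memorylessness the expected residual is 1/Σλ = 126.46 hours, regardless of the 95.1 already elapsed.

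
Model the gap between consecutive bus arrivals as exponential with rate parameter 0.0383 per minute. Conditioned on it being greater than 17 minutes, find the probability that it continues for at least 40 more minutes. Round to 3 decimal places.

P(X > s+t | X > s) = e^(−λ(s+t))/e^(−λs) = e^(−λt), independent of s = 17.
P(X > 40) = e^(−1.532) ≈ 0.216.

0.216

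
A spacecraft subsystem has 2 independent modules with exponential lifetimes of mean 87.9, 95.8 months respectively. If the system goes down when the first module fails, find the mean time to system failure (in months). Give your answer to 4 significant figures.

45.84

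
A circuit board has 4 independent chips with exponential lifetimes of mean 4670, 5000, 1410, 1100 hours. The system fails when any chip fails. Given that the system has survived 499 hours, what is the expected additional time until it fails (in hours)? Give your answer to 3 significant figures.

First-failure rate Σλ = 1/4670 + 1/5000 + 1/1410 + 1/1100 = 0.00203244.
By memorylessness the expected residual is 1/Σλ = 492.019 hours, regardless of the 499 already elapsed.

492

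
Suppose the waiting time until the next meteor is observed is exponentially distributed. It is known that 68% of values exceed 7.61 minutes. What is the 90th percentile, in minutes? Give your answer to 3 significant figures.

e^(−λ·7.61) = 0.68 ⇒ λ = −ln(0.68)/7.61 = 0.0506784.
90th percentile: 1 − e^(−λt) = 0.9, t = −ln(0.1)/λ = 45.4353 minutes.

45.4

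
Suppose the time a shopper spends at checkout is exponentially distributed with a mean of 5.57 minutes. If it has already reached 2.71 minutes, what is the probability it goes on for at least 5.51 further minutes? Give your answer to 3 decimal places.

The rate is λ = 1/5.57 = 0.179533 per minute.
P(X > s+t | X > s) = e^(−λ(s+t))/e^(−λs) = e^(−λt), independent of s = 2.71.
P(X > 5.51) = e^(−0.98923) ≈ 0.372.

0.372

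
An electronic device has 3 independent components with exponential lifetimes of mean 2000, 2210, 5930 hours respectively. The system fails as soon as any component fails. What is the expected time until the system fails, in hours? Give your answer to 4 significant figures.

The first failure time is exponential with rate Σλ_i = 1/2000 + 1/2210 + 1/5930 = 0.00112112 per hour.
E[min] = 1/Σλ = 1/0.00112112 = 891.963 hours.

892.0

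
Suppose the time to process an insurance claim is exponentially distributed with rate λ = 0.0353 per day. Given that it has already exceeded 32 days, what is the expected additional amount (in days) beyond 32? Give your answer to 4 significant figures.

By memorylessness, the remaining amount past any threshold is again Exp(λ) with mean 1/λ = 28.3286 days.

28.33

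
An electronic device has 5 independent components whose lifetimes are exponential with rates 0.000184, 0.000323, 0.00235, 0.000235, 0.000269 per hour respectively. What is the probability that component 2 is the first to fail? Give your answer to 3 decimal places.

0.096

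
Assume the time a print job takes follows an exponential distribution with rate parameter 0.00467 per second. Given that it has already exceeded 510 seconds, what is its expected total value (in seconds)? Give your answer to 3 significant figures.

724

By memorylessness, E[X | X > 510] = 510 + 1/λ = 510 + 214.133 = 724.133 seconds.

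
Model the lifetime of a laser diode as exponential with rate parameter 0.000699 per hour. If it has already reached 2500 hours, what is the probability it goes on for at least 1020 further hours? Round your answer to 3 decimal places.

0.490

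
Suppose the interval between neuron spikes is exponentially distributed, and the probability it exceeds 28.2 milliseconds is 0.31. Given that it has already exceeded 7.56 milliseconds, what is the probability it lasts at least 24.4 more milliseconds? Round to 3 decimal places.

0.363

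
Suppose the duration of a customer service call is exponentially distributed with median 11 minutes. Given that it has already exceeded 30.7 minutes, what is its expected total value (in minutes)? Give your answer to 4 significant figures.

For an exponential, median = ln(2)/λ, so λ = ln 2 / 11 = 0.0630134 per minute.
By memorylessness, E[X | X > 30.7] = 30.7 + 1/λ = 30.7 + 15.8696 = 46.5696 minutes.

46.57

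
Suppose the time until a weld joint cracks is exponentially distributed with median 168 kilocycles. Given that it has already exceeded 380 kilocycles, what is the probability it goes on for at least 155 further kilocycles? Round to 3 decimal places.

For an exponential, median = ln(2)/λ, so λ = ln 2 / 168 = 0.00412588 per kilocycle.
The exponential is memoryless, so the remaining time is again Exp(λ): the condition X > 380 is irrelevant.
P(X > 155) = e^(−0.63951) ≈ 0.528.

0.528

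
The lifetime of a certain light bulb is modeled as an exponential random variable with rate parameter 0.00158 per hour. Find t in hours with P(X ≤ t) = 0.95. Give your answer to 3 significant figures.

1900

Set 1 − e^(−λt) = 0.95, so t = −ln(0.05)/λ = 2.9957/0.00158 ≈ 1896.03 hours.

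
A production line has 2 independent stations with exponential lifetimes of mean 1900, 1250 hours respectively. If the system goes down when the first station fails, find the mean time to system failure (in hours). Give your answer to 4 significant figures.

754.0

The first failure time is exponential with rate Σλ_i = 1/1900 + 1/1250 = 0.00132632 per hour.
E[min] = 1/Σλ = 1/0.00132632 = 753.968 hours.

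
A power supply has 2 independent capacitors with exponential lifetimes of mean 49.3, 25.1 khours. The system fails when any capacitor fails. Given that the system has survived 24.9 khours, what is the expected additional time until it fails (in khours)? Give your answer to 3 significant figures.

16.6

First-failure rate Σλ = 1/49.3 + 1/25.1 = 0.0601246.
By memorylessness the expected residual is 1/Σλ = 16.6321 khours, regardless of the 24.9 already elapsed.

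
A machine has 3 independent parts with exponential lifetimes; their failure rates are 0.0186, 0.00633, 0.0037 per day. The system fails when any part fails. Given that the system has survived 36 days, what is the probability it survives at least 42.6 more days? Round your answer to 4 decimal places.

Time to first failure ~ Exp(Σλ) with Σλ = 0.02863.
By memorylessness, P(T > 36+42.6 | T > 36) = P(T > 42.6) = e^(−0.02863·42.6) ≈ 0.2953.

0.2953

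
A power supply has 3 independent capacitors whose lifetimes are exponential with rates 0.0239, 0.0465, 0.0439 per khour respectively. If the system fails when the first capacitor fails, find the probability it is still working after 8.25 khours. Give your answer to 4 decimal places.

0.3895

The time to first failure is exponential with rate Σλ = 0.0239 + 0.0465 + 0.0439 = 0.1143.
P(min > 8.25) = e^(−0.1143·8.25) = e^(−0.94298) ≈ 0.3895.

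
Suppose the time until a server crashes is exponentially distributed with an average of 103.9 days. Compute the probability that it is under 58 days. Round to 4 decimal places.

0.4278

The rate is λ = 1/103.9 = 0.00962464 per day.
P(X ≤ 58) = 1 − e^(−λ·58) = 1 − e^(−0.55823) ≈ 0.4278.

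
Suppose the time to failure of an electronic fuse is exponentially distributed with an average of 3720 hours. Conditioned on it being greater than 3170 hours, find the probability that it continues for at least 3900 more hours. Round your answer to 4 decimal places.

0.3505

The rate is λ = 1/3720 = 0.000268817 per hour.
P(X > s+t | X > s) = e^(−λ(s+t))/e^(−λs) = e^(−λt), independent of s = 3170.
P(X > 3900) = e^(−1.0484) ≈ 0.3505.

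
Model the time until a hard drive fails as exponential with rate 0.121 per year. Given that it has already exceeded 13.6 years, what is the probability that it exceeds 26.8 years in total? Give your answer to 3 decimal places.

0.202

By the memoryless property, P(X > 13.6+13.2 | X > 13.6) = P(X > 13.2).
P(X > 13.2) = e^(−1.5972) ≈ 0.202.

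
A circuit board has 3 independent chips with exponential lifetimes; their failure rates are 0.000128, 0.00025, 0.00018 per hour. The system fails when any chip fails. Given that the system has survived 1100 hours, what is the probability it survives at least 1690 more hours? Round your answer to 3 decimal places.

0.389

Time to first failure ~ Exp(Σλ) with Σλ = 0.000558.
By memorylessness, P(T > 1100+1690 | T > 1100) = P(T > 1690) = e^(−0.000558·1690) ≈ 0.389.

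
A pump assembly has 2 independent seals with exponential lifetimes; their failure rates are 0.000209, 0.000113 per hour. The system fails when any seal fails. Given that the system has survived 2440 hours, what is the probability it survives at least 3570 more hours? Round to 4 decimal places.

Time to first failure ~ Exp(Σλ) with Σλ = 0.000322.
By memorylessness, P(T > 2440+3570 | T > 2440) = P(T > 3570) = e^(−0.000322·3570) ≈ 0.3168.

0.3168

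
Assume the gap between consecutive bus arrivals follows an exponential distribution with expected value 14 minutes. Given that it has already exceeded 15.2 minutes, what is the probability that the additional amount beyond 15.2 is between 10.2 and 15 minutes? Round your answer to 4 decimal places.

The rate is λ = 1/14 = 0.0714286 per minute.
Memoryless: the residual past 15.2 is again Exp(λ).
P(10.2 < residual < 15) = e^(−λ·10.2) − e^(−λ·15) = 0.48260 − 0.34252 ≈ 0.1401.

0.1401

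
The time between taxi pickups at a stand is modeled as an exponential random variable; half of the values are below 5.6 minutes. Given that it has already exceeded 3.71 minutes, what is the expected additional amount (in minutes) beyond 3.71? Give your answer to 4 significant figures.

For an exponential, median = ln(2)/λ, so λ = ln 2 / 5.6 = 0.123776 per minute.
By memorylessness, the remaining amount past any threshold is again Exp(λ) with mean 1/λ = 8.07909 minutes.

8.079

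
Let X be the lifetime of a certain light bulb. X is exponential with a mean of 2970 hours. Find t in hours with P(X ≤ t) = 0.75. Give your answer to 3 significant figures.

The rate is λ = 1/2970 = 0.0003367 per hour.
Set 1 − e^(−λt) = 0.75, so t = −ln(0.25)/λ = 1.3863/0.0003367 ≈ 4117.29 hours.

4120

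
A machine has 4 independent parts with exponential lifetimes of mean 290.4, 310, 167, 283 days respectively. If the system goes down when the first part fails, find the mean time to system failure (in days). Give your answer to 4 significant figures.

The first failure time is exponential with rate Σλ_i = 1/290.4 + 1/310 + 1/167 + 1/283 = 0.0161909 per day.
E[min] = 1/Σλ = 1/0.0161909 = 61.763 days.

61.76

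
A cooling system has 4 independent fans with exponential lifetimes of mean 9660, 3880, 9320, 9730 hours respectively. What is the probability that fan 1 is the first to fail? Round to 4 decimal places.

Rates: λ_i = 1/mean_i → 0.00010352, 0.000257732, 0.000107296, 0.000102775; Σλ = 0.000571323.
P(fan 1 first) = λ_1/Σλ = 0.00010352/0.000571323 ≈ 0.1812.

0.1812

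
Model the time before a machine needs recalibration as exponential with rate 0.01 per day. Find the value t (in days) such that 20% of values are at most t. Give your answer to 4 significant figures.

Set 1 − e^(−λt) = 0.2, so t = −ln(0.8)/λ = 0.22314/0.01 ≈ 22.3144 days.

22.31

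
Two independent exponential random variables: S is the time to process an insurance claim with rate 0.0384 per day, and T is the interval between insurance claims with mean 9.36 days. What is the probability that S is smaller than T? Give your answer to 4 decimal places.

λ_1 = 0.0384, λ_2 = 1/9.36 = 0.106838.
For independent exponentials, P(S < T) = λ_1/(λ_1+λ_2) = 0.0384/0.145238 ≈ 0.2644.

0.2644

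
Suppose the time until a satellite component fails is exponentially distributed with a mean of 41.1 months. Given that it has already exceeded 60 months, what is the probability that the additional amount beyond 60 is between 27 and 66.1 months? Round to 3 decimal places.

0.318

The rate is λ = 1/41.1 = 0.0243309 per month.
Memoryless: the residual past 60 is again Exp(λ).
P(27 < residual < 66.1) = e^(−λ·27) − e^(−λ·66.1) = 0.51844 − 0.20023 ≈ 0.318.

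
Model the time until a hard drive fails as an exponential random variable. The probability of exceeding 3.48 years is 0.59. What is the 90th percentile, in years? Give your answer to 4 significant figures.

15.19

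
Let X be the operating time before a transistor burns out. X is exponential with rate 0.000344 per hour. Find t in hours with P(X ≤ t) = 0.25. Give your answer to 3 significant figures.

Set 1 − e^(−λt) = 0.25, so t = −ln(0.75)/λ = 0.28768/0.000344 ≈ 836.285 hours.

836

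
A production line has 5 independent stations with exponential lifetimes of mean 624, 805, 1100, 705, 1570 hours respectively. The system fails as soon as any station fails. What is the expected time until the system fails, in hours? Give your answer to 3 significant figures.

The first failure time is exponential with rate Σλ_i = 1/624 + 1/805 + 1/1100 + 1/705 + 1/1570 = 0.00580927 per hour.
E[min] = 1/Σλ = 1/0.00580927 = 172.139 hours.

172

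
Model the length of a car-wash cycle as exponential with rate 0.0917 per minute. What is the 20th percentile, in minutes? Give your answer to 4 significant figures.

2.433

Set 1 − e^(−λt) = 0.2, so t = −ln(0.8)/λ = 0.22314/0.0917 ≈ 2.43341 minutes.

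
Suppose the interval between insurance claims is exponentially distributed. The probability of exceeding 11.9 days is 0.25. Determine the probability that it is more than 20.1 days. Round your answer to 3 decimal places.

0.096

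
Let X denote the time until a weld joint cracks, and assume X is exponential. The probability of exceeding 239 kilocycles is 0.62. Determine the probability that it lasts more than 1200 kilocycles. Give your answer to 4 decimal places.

0.0907

e^(−λ·239) = 0.62 ⇒ λ = −ln(0.62)/239 = 0.00200015.
P(X > 1200) = e^(−0.00200015·1200) = e^(−2.4002) ≈ 0.0907.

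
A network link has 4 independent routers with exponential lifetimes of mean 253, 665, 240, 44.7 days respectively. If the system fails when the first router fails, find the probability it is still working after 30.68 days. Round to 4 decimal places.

0.3747

The first failure time is exponential with rate Σλ_i = 1/253 + 1/665 + 1/240 + 1/44.7 = 0.0319944 per day.
P(min > 30.68) = e^(−0.0319944·30.68) = e^(−0.98159) ≈ 0.3747.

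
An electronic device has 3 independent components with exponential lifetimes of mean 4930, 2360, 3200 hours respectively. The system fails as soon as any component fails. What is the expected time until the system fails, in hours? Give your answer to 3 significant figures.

The first failure time is exponential with rate Σλ_i = 1/4930 + 1/2360 + 1/3200 = 0.000939069 per hour.
E[min] = 1/Σλ = 1/0.000939069 = 1064.88 hours.

1060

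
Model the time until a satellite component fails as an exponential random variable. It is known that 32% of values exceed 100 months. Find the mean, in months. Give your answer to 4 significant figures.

87.76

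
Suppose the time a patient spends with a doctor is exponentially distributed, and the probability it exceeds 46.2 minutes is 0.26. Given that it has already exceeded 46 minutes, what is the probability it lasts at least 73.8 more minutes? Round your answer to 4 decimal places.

0.1163

From e^(−λ·46.2) = 0.26, λ = −ln(0.26)/46.2 = 0.0291574.
Memoryless: P(X > 46+73.8 | X > 46) = P(X > 73.8) = e^(−0.0291574·73.8) ≈ 0.1163.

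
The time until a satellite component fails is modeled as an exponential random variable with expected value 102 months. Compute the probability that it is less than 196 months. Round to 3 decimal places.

The rate is λ = 1/102 = 0.00980392 per month.
P(X ≤ 196) = 1 − e^(−λ·196) = 1 − e^(−1.9216) ≈ 0.854.

0.854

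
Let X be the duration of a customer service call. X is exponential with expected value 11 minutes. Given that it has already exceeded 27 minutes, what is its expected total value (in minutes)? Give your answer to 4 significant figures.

The rate is λ = 1/11 = 0.0909091 per minute.
By memorylessness, E[X | X > 27] = 27 + 1/λ = 27 + 11 = 38 minutes.

38.00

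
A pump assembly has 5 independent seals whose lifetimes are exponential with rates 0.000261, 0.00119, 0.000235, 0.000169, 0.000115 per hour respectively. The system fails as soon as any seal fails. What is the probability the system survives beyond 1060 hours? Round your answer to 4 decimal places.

The time to first failure is exponential with rate Σλ = 0.000261 + 0.00119 + 0.000235 + 0.000169 + 0.000115 = 0.00197.
P(min > 1060) = e^(−0.00197·1060) = e^(−2.0882) ≈ 0.1239.

0.1239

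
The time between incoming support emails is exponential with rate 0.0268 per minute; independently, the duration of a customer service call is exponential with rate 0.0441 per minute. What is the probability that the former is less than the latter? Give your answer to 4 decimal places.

λ_1 = 0.0268, λ_2 = 0.0441.
For independent exponentials, P(the former < the latter) = λ_1/(λ_1+λ_2) = 0.0268/0.0709 ≈ 0.3780.

0.3780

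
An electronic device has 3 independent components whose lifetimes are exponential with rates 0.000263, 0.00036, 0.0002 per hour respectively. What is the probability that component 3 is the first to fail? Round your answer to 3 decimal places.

0.243

The time to first failure is exponential with rate Σλ = 0.000263 + 0.00036 + 0.0002 = 0.000823.
P(component 3 first) = λ_3/Σλ = 0.0002/0.000823 ≈ 0.243.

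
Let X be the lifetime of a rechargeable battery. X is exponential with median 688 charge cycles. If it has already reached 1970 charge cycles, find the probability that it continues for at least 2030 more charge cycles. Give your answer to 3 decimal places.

0.129

For an exponential, median = ln(2)/λ, so λ = ln 2 / 688 = 0.00100748 per charge cycle.
The exponential is memoryless, so the remaining time is again Exp(λ): the condition X > 1970 is irrelevant.
P(X > 2030) = e^(−2.0452) ≈ 0.129.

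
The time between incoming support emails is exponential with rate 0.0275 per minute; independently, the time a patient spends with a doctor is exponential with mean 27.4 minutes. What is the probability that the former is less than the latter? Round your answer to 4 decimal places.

0.4297

λ_1 = 0.0275, λ_2 = 1/27.4 = 0.0364964.
For independent exponentials, P(the former < the latter) = λ_1/(λ_1+λ_2) = 0.0275/0.0639964 ≈ 0.4297.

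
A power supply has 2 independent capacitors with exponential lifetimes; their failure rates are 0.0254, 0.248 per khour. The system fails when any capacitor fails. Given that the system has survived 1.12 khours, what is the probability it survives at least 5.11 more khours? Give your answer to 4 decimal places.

0.2473

Time to first failure ~ Exp(Σλ) with Σλ = 0.2734.
By memorylessness, P(T > 1.12+5.11 | T > 1.12) = P(T > 5.11) = e^(−0.2734·5.11) ≈ 0.2473.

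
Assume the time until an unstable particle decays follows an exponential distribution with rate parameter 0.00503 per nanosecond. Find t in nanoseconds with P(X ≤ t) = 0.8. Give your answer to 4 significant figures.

320.0

Set 1 − e^(−λt) = 0.8, so t = −ln(0.2)/λ = 1.6094/0.00503 ≈ 319.968 nanoseconds.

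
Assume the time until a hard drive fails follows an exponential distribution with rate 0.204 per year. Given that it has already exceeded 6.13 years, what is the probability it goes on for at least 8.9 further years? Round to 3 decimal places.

P(X > s+t | X > s) = e^(−λ(s+t))/e^(−λs) = e^(−λt), independent of s = 6.13.
P(X > 8.9) = e^(−1.8156) ≈ 0.163.

0.163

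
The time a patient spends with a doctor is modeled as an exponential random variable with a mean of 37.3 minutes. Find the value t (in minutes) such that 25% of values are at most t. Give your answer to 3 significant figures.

10.7

The rate is λ = 1/37.3 = 0.0268097 per minute.
Set 1 − e^(−λt) = 0.25, so t = −ln(0.75)/λ = 0.28768/0.0268097 ≈ 10.7305 minutes.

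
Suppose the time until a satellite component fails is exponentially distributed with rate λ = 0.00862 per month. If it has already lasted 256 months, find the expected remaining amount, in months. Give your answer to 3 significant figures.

116

By memorylessness, the remaining amount past any threshold is again Exp(λ) with mean 1/λ = 116.009 months.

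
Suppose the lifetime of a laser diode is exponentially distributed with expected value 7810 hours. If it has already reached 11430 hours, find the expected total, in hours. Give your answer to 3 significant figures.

19200

The rate is λ = 1/7810 = 0.000128041 per hour.
By memorylessness, E[X | X > 11430] = 11430 + 1/λ = 11430 + 7810 = 19240 hours.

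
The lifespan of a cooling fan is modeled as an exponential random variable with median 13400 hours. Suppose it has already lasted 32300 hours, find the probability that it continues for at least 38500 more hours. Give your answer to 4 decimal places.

0.1365

For an exponential, median = ln(2)/λ, so λ = ln 2 / 13400 = 0.0000517274 per hour.
The exponential is memoryless, so the remaining time is again Exp(λ): the condition X > 32300 is irrelevant.
P(X > 38500) = e^(−1.9915) ≈ 0.1365.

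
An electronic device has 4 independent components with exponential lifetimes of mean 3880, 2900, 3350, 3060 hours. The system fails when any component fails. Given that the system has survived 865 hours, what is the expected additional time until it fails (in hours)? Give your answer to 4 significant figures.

814.4

First-failure rate Σλ = 1/3880 + 1/2900 + 1/3350 + 1/3060 = 0.00122786.
By memorylessness the expected residual is 1/Σλ = 814.422 hours, regardless of the 865 already elapsed.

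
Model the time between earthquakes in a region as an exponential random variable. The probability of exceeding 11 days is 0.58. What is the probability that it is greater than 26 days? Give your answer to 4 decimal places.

0.2759

e^(−λ·11) = 0.58 ⇒ λ = −ln(0.58)/11 = 0.0495207.
P(X > 26) = e^(−0.0495207·26) = e^(−1.2875) ≈ 0.2759.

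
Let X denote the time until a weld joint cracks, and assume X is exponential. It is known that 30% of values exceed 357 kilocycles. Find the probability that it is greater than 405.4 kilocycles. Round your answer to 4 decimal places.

0.2548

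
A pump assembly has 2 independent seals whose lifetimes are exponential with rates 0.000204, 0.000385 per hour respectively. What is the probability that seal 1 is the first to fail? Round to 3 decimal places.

The time to first failure is exponential with rate Σλ = 0.000204 + 0.000385 = 0.000589.
P(seal 1 first) = λ_1/Σλ = 0.000204/0.000589 ≈ 0.346.

0.346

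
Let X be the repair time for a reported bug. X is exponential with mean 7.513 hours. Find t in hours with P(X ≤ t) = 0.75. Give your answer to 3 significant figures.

10.4

The rate is λ = 1/7.513 = 0.133103 per hour.
Set 1 − e^(−λt) = 0.75, so t = −ln(0.25)/λ = 1.3863/0.133103 ≈ 10.4152 hours.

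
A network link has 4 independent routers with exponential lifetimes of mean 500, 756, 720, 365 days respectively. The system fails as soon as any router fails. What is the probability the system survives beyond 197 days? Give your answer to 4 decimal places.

The first failure time is exponential with rate Σλ_i = 1/500 + 1/756 + 1/720 + 1/365 = 0.00745137 per day.
P(min > 197) = e^(−0.00745137·197) = e^(−1.4679) ≈ 0.2304.

0.2304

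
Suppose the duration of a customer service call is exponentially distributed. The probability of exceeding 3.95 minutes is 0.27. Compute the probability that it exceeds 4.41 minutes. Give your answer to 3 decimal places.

0.232

e^(−λ·3.95) = 0.27 ⇒ λ = −ln(0.27)/3.95 = 0.331477.
P(X > 4.41) = e^(−0.331477·4.41) = e^(−1.4618) ≈ 0.232.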